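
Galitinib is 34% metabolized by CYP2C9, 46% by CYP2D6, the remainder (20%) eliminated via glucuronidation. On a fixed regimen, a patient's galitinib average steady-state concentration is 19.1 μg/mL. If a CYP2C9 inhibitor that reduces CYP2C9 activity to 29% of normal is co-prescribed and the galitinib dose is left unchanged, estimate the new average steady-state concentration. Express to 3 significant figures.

The CYP2C9 pathway (34% of clearance) falls to 0.29× activity: 0.34 × 0.29 = 0.0986.
CYP2D6 (46%) and the residual 20% are unaffected.
New clearance relative to baseline: 0.0986 + 0.46 + 0.2 = 0.7586.
With dosing unchanged, average steady-state concentration scales as 1/CL: 19.1 / 0.7586 = 25.2 μg/mL.

25.2 μg/mL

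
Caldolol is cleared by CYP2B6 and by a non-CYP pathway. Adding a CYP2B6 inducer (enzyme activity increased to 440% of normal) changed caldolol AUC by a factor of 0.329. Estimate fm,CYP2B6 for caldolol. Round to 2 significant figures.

Write x for the fraction cleared via CYP2B6. The observed AUC change means clearance rose to 1/0.329 = 3.04 of baseline.
Only the CYP2B6 route changed, so 3.04 = x·4.4 + (1 − x), giving x = 0.60.

0.60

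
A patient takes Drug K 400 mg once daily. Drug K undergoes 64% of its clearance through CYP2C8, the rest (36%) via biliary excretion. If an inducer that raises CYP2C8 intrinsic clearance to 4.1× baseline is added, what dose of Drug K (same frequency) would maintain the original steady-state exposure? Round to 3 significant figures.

1.19 × 10³ mg

CYP2C8: 0.64 × 4.1 = 2.624
Other: 0.36 (unchanged)
Relative clearance = 2.624 + 0.36 = 2.984.
Css,avg = (dose rate)/CL, so holding Css fixed requires dose ∝ CL: 400 × 2.984 = 1.19 × 10³ mg.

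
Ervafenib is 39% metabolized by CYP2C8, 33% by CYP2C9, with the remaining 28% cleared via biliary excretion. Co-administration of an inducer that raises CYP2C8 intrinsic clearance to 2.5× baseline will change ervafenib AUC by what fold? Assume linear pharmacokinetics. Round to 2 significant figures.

The CYP2C8 pathway (39% of clearance) is boosted to 2.5× activity: 0.39 × 2.5 = 0.975.
CYP2C9 (33%) and the residual 28% are unaffected.
CL_new/CL_old = 0.975 + 0.33 + 0.28 = 1.585.
AUC is inversely proportional to clearance, so the fold-change is 1 / 1.585 = 0.63.

0.63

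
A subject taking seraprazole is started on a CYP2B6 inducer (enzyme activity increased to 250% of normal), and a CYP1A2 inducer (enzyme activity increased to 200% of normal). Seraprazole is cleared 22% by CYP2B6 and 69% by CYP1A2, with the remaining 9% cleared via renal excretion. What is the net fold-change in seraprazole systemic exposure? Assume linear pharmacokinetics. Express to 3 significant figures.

0.495

CYP2B6: 0.22 × 2.5 = 0.55
CYP1A2: 0.69 × 2 = 1.38
Other: 0.09 (unchanged)
CL_new/CL_old = 0.55 + 1.38 + 0.09 = 2.02.
Systemic exposure ∝ 1/CL: fold-change = 1 / 2.02 = 0.495.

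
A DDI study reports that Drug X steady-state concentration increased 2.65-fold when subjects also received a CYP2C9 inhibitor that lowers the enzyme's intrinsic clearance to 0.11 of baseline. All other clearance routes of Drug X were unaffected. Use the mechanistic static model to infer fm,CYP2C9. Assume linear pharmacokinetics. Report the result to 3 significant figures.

0.700

CL'/CL = 1 / 2.65 = 0.3774
0.11·fm + (1 − fm) = 0.3774
fm = (0.3774 − 1) / (0.11 − 1) = 0.700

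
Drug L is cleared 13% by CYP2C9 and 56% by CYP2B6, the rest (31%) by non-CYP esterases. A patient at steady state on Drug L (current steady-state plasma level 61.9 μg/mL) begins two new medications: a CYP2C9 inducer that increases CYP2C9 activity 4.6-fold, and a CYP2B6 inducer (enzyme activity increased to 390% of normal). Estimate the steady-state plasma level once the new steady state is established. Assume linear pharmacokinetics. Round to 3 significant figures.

20.0 μg/mL

The CYP2C9 pathway (13% of clearance) rises to 4.6× activity: 0.13 × 4.6 = 0.598.
The CYP2B6 pathway (56% of clearance) rises to 3.9× activity: 0.56 × 3.9 = 2.184.
Non-CYP routes (31%) are unchanged.
New clearance relative to baseline: 0.598 + 2.184 + 0.31 = 3.092.
Steady-state plasma level ∝ 1/CL: new value = 61.9 / 3.092 = 20.0 μg/mL.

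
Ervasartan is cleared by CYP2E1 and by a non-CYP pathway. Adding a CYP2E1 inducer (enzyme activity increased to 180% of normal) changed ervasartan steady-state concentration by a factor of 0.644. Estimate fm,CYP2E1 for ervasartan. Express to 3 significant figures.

Write x for the fraction cleared via CYP2E1. The observed steady-state concentration change means clearance rose to 1/0.644 = 1.553 of baseline.
Only the CYP2E1 route changed, so 1.553 = x·1.8 + (1 − x), giving x = 0.691.

0.691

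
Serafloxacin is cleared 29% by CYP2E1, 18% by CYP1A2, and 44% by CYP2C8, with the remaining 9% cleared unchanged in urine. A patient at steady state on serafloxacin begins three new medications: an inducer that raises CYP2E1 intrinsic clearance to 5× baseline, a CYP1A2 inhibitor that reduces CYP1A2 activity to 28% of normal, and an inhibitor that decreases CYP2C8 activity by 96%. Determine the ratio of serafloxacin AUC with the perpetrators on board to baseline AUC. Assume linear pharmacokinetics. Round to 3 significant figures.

CYP2E1: 0.29 × 5 = 1.45
CYP1A2: 0.18 × 0.28 = 0.0504
CYP2C8: 0.44 × 0.04 = 0.0176
Other: 0.09 (unchanged)
New clearance relative to baseline: 1.45 + 0.0504 + 0.0176 + 0.09 = 1.608.
Because AUC varies inversely with clearance, the combined effect is 1 / 1.608 = 0.622.

0.622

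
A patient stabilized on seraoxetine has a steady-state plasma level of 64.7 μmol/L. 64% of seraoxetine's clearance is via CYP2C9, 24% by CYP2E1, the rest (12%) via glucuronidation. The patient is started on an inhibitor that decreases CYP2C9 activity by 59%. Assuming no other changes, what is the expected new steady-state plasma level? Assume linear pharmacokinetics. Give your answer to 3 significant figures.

CYP2C9: 0.64 × 0.41 = 0.2624
CYP2E1: 0.24 (unchanged)
Other: 0.12 (unchanged)
New clearance relative to baseline: 0.2624 + 0.24 + 0.12 = 0.6224.
New steady-state plasma level = baseline ÷ relative clearance = 64.7 / 0.6224 = 104 μmol/L.

104 μmol/L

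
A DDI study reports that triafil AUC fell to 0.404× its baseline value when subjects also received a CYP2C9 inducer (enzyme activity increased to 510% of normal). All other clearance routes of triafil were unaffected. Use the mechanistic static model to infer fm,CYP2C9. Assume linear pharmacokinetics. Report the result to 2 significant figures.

0.36

CL'/CL = 1 / 0.404 = 2.475
5.1·fm + (1 − fm) = 2.475
fm = (2.475 − 1) / (5.1 − 1) = 0.36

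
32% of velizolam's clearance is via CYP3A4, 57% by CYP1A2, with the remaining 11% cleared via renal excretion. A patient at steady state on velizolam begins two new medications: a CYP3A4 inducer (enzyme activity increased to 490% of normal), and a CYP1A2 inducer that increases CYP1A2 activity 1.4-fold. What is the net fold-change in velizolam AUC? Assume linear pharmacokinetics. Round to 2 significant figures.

0.40

The CYP3A4 pathway (32% of clearance) is boosted to 4.9× activity: 0.32 × 4.9 = 1.568.
The CYP1A2 pathway (57% of clearance) rises to 1.4× activity: 0.57 × 1.4 = 0.798.
The remaining 11% of clearance is unaffected.
New clearance relative to baseline: 1.568 + 0.798 + 0.11 = 2.476.
Because AUC varies inversely with clearance, the combined effect is 1 / 2.476 = 0.40.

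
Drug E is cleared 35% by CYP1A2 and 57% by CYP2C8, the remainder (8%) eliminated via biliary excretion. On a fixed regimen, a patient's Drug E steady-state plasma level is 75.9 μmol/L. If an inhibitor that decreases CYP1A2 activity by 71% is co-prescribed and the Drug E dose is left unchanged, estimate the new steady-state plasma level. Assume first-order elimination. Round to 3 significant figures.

CYP1A2: 0.35 × 0.29 = 0.1015
CYP2C8: 0.57 (unchanged)
Other: 0.08 (unchanged)
New clearance relative to baseline: 0.1015 + 0.57 + 0.08 = 0.7515.
New steady-state plasma level = baseline ÷ relative clearance = 75.9 / 0.7515 = 101 μmol/L.

101 μmol/L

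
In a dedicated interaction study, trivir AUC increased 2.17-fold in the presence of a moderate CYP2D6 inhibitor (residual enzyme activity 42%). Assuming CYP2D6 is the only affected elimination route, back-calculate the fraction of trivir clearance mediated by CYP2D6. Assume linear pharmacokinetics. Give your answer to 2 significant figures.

Write x for the fraction cleared via CYP2D6. The observed AUC change means clearance fell to 1/2.17 = 0.4608 of baseline.
Only the CYP2D6 route changed, so 0.4608 = x·0.42 + (1 − x), giving x = 0.93.

0.93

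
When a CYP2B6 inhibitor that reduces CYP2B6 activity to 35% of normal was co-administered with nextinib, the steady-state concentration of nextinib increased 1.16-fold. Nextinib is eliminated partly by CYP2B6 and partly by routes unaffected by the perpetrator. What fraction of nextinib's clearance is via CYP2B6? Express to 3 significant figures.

CL'/CL = 1 / 1.16 = 0.8621
0.35·fm + (1 − fm) = 0.8621
fm = (0.8621 − 1) / (0.35 − 1) = 0.212

0.212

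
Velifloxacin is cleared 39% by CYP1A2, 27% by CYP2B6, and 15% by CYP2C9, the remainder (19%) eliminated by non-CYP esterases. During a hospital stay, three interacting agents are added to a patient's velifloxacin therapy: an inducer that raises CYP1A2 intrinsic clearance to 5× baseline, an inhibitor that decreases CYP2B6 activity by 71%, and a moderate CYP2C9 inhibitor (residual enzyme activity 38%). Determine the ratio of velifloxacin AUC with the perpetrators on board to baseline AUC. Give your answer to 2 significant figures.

0.44

The CYP1A2 pathway (39% of clearance) is boosted to 5× activity: 0.39 × 5 = 1.95.
The CYP2B6 pathway (27% of clearance) drops to 0.29× activity: 0.27 × 0.29 = 0.0783.
The CYP2C9 pathway (15% of clearance) is reduced to 0.38× activity: 0.15 × 0.38 = 0.057.
Non-CYP routes (19%) are unchanged.
Relative clearance = 1.95 + 0.0783 + 0.057 + 0.19 = 2.2753.
AUC ∝ 1/CL: fold-change = 1 / 2.2753 = 0.44.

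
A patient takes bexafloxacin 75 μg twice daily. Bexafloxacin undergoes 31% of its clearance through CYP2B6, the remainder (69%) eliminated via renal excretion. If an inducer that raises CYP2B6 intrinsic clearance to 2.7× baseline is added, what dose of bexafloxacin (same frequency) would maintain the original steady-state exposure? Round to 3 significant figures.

The CYP2B6 pathway (31% of clearance) rises to 2.7× activity: 0.31 × 2.7 = 0.837.
The remaining 69% of clearance is unaffected.
New clearance relative to baseline: 0.837 + 0.69 = 1.527.
Css,avg = (dose rate)/CL, so holding Css fixed requires dose ∝ CL: 75 × 1.527 = 115 μg.

115 μg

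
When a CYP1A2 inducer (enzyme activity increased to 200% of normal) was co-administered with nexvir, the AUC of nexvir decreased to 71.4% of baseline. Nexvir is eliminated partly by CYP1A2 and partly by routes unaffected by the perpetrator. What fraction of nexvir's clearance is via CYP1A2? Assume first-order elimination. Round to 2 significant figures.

0.40

CL'/CL = 1 / 0.714 = 1.401
2·fm + (1 − fm) = 1.401
fm = (1.401 − 1) / (2 − 1) = 0.40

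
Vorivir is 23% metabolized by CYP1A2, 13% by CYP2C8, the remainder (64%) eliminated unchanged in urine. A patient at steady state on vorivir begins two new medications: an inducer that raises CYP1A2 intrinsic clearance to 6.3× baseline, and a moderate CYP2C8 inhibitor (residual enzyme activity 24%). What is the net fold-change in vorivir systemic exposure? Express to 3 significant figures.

0.472

The CYP1A2 pathway (23% of clearance) rises to 6.3× activity: 0.23 × 6.3 = 1.449.
The CYP2C8 pathway (13% of clearance) drops to 0.24× activity: 0.13 × 0.24 = 0.0312.
The remaining 64% of clearance is unaffected.
Relative clearance = 1.449 + 0.0312 + 0.64 = 2.1202.
Net systemic exposure ratio = 1 / 2.1202 = 0.472.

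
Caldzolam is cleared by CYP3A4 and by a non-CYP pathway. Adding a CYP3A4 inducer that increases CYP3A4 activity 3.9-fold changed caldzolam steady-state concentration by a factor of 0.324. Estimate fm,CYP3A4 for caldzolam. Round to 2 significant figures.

Let x = fm,CYP3A4. Because steady-state concentration ∝ 1/CL, relative clearance rose to 1/0.324 = 3.086.
Setting x·3.9 + (1 − x) = 3.086 and solving: x = (3.086 − 1)/(3.9 − 1) = 0.72.

0.72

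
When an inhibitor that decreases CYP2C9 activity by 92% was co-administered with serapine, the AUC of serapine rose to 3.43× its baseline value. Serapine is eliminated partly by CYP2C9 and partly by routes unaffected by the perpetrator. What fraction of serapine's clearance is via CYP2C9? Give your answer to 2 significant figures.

Write x for the fraction cleared via CYP2C9. The observed AUC change means clearance fell to 1/3.43 = 0.2915 of baseline.
Setting x·0.08 + (1 − x) = 0.2915 and solving: x = (0.2915 − 1)/(0.08 − 1) = 0.77.

0.77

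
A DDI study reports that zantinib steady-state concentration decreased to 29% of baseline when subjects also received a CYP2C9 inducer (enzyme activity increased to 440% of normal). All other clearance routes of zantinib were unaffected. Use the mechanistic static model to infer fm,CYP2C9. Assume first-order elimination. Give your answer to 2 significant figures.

Let fm be the CYP2C9 fraction. New clearance relative to baseline = fm × 4.4 + (1 − fm).
Steady-state concentration ratio = 1 / (new CL fraction), so new CL fraction = 1 / 0.290 = 3.448.
fm × 4.4 + 1 − fm = 3.448  ⇒  fm × (4.4 − 1) = 2.448  ⇒  fm = 0.72.

0.72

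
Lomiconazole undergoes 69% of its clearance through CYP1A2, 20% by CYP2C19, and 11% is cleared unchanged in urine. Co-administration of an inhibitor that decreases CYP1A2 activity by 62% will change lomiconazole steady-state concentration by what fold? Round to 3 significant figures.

1.75

CYP1A2: 0.69 × 0.38 = 0.2622
CYP2C19: 0.2 (unchanged)
Other: 0.11 (unchanged)
Relative clearance = 0.2622 + 0.2 + 0.11 = 0.5722.
Since steady-state concentration ∝ 1/CL, the ratio is 1 / 0.5722 = 1.75.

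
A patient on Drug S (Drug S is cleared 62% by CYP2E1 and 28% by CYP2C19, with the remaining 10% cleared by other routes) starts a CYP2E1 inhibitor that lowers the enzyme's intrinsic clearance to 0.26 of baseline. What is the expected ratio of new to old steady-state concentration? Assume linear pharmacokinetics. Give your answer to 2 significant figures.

The CYP2E1 pathway (62% of clearance) drops to 0.26× activity: 0.62 × 0.26 = 0.1612.
CYP2C19 (28%) and the residual 10% are unaffected.
Relative clearance = 0.1612 + 0.28 + 0.1 = 0.5412.
Since steady-state concentration ∝ 1/CL, the ratio is 1 / 0.5412 = 1.8.

1.8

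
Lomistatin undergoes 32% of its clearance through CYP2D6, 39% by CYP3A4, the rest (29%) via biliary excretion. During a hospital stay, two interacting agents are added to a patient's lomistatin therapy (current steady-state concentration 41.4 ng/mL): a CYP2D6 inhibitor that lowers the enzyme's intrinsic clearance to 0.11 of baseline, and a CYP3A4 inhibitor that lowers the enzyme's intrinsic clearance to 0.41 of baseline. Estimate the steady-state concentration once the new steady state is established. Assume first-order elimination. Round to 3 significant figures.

85.3 ng/mL

The CYP2D6 pathway (32% of clearance) drops to 0.11× activity: 0.32 × 0.11 = 0.0352.
The CYP3A4 pathway (39% of clearance) is reduced to 0.41× activity: 0.39 × 0.41 = 0.1599.
Non-CYP routes (29%) are unchanged.
Relative clearance = 0.0352 + 0.1599 + 0.29 = 0.4851.
Dividing the baseline by the relative clearance: 41.4 / 0.4851 = 85.3 ng/mL.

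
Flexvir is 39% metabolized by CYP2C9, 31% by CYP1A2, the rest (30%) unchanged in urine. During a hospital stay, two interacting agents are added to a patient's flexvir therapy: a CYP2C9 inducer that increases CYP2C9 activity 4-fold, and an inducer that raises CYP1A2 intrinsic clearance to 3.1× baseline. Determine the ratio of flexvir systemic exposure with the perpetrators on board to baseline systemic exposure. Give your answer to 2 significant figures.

0.35

The CYP2C9 pathway (39% of clearance) is boosted to 4× activity: 0.39 × 4 = 1.56.
The CYP1A2 pathway (31% of clearance) rises to 3.1× activity: 0.31 × 3.1 = 0.961.
Non-CYP routes (30%) are unchanged.
Relative clearance = 1.56 + 0.961 + 0.3 = 2.821.
Because systemic exposure varies inversely with clearance, the combined effect is 1 / 2.821 = 0.35.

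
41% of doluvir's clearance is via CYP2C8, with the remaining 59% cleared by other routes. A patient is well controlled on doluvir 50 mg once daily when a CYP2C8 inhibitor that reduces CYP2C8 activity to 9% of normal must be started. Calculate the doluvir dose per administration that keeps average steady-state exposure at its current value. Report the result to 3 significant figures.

The CYP2C8 pathway (41% of clearance) is reduced to 0.09× activity: 0.41 × 0.09 = 0.0369.
Non-CYP routes (59%) are unchanged.
New clearance relative to baseline: 0.0369 + 0.59 = 0.6269.
Css,avg = (dose rate)/CL, so holding Css fixed requires dose ∝ CL: 50 × 0.6269 = 31.3 mg.

31.3 mg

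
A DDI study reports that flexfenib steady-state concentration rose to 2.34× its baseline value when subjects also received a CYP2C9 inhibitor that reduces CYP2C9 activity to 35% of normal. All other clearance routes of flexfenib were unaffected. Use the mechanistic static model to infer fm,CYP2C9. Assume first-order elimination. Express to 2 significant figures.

0.88

Call the CYP2C9 fraction fm. After the interaction, CL_new/CL_old = fm × 0.35 + (1 − fm).
Steady-state concentration ratio = 1 / (new CL fraction), so new CL fraction = 1 / 2.34 = 0.4274.
fm × 0.35 + 1 − fm = 0.4274  ⇒  fm × (0.35 − 1) = −0.5726  ⇒  fm = 0.88.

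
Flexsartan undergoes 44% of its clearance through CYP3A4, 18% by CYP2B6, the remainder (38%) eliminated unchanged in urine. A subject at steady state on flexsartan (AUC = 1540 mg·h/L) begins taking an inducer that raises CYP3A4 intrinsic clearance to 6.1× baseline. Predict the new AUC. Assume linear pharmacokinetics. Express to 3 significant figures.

CYP3A4: 0.44 × 6.1 = 2.684
CYP2B6: 0.18 (unchanged)
Other: 0.38 (unchanged)
New clearance relative to baseline: 2.684 + 0.18 + 0.38 = 3.244.
New AUC = baseline ÷ relative clearance = 1540 / 3.244 = 475 mg·h/L.

475 mg·h/L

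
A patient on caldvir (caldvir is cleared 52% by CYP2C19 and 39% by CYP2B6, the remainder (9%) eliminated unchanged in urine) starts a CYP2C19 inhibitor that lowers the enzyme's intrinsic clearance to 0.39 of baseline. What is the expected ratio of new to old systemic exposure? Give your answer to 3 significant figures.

The CYP2C19 pathway (52% of clearance) drops to 0.39× activity: 0.52 × 0.39 = 0.2028.
CYP2B6 (39%) and the residual 9% are unaffected.
CL_new/CL_old = 0.2028 + 0.39 + 0.09 = 0.6828.
Systemic exposure ratio = CL_old/CL_new = 1 / 0.6828 = 1.46.

1.46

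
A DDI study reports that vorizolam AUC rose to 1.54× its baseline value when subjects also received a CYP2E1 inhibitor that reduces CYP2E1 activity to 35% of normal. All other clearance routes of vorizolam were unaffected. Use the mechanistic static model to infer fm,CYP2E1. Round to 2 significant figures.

Call the CYP2E1 fraction fm. After the interaction, CL_new/CL_old = fm × 0.35 + (1 − fm).
AUC ratio = 1 / (new CL fraction), so new CL fraction = 1 / 1.54 = 0.6494.
fm × 0.35 + 1 − fm = 0.6494  ⇒  fm × (0.35 − 1) = −0.3506  ⇒  fm = 0.54.

0.54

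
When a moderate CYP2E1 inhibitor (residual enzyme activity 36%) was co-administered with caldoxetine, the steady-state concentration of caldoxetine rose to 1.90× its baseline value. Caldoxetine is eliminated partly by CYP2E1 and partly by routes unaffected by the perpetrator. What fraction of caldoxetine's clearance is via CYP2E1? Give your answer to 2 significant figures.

Write x for the fraction cleared via CYP2E1. The observed steady-state concentration change means clearance fell to 1/1.90 = 0.5263 of baseline.
Setting x·0.36 + (1 − x) = 0.5263 and solving: x = (0.5263 − 1)/(0.36 − 1) = 0.74.

0.74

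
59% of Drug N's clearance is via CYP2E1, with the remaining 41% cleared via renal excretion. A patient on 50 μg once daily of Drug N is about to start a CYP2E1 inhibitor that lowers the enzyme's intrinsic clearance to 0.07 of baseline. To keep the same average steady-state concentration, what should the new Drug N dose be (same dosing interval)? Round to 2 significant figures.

The CYP2E1 pathway (59% of clearance) drops to 0.07× activity: 0.59 × 0.07 = 0.0413.
The remaining 41% of clearance is unaffected.
New clearance relative to baseline: 0.0413 + 0.41 = 0.4513.
Exposure is unchanged when dose changes in proportion to clearance. New dose = 50 μg × 0.4513 = 23 μg.

23 μg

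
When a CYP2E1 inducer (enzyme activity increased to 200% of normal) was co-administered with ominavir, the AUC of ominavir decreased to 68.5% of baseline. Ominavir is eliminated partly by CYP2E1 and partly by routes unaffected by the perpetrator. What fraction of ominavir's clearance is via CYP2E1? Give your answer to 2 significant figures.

0.46

CL'/CL = 1 / 0.685 = 1.46
2·fm + (1 − fm) = 1.46
fm = (1.46 − 1) / (2 − 1) = 0.46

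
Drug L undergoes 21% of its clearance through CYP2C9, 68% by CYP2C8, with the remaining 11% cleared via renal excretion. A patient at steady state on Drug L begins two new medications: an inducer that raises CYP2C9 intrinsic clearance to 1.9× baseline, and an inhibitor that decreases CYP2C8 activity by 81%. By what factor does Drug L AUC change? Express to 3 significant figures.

The CYP2C9 pathway (21% of clearance) increases to 1.9× activity: 0.21 × 1.9 = 0.399.
The CYP2C8 pathway (68% of clearance) drops to 0.19× activity: 0.68 × 0.19 = 0.1292.
The remaining 11% of clearance is unaffected.
Relative clearance = 0.399 + 0.1292 + 0.11 = 0.6382.
Because AUC varies inversely with clearance, the combined effect is 1 / 0.6382 = 1.57.

1.57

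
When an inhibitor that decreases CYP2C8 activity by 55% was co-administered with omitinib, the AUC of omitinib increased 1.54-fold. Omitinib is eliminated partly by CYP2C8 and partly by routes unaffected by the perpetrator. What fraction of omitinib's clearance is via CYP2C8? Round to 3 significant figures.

CL'/CL = 1 / 1.54 = 0.6494
0.45·fm + (1 − fm) = 0.6494
fm = (0.6494 − 1) / (0.45 − 1) = 0.638

0.638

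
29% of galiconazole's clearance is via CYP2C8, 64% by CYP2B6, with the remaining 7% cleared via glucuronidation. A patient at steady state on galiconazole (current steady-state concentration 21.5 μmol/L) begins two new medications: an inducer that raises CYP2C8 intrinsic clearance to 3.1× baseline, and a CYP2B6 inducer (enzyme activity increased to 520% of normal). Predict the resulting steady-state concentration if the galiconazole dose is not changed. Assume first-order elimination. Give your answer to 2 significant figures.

CYP2C8: 0.29 × 3.1 = 0.899
CYP2B6: 0.64 × 5.2 = 3.328
Other: 0.07 (unchanged)
Relative clearance = 0.899 + 3.328 + 0.07 = 4.297.
Steady-state concentration ∝ 1/CL: new value = 21.5 / 4.297 = 5.0 μmol/L.

5.0 μmol/L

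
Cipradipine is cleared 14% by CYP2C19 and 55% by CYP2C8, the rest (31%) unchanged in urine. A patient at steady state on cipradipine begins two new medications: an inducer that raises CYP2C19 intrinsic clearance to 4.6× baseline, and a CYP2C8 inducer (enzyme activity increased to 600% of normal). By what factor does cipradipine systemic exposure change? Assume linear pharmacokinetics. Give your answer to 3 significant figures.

The CYP2C19 pathway (14% of clearance) is boosted to 4.6× activity: 0.14 × 4.6 = 0.644.
The CYP2C8 pathway (55% of clearance) is boosted to 6× activity: 0.55 × 6 = 3.3.
Non-CYP routes (31%) are unchanged.
Relative clearance = 0.644 + 3.3 + 0.31 = 4.254.
Systemic exposure ∝ 1/CL: fold-change = 1 / 4.254 = 0.235.

0.235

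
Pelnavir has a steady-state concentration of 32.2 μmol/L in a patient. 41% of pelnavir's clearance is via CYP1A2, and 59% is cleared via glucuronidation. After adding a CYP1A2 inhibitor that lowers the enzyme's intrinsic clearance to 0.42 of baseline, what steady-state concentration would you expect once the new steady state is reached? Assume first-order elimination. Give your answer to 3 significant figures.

The CYP1A2 pathway (41% of clearance) falls to 0.42× activity: 0.41 × 0.42 = 0.1722.
Non-CYP routes (59%) are unchanged.
Relative clearance = 0.1722 + 0.59 = 0.7622.
With dosing unchanged, steady-state concentration scales as 1/CL: 32.2 / 0.7622 = 42.2 μmol/L.

42.2 μmol/L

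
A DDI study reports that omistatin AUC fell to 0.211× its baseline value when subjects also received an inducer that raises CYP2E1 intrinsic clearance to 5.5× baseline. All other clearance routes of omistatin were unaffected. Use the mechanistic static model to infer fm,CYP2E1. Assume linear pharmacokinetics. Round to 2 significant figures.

CL'/CL = 1 / 0.211 = 4.739
5.5·fm + (1 − fm) = 4.739
fm = (4.739 − 1) / (5.5 − 1) = 0.83

0.83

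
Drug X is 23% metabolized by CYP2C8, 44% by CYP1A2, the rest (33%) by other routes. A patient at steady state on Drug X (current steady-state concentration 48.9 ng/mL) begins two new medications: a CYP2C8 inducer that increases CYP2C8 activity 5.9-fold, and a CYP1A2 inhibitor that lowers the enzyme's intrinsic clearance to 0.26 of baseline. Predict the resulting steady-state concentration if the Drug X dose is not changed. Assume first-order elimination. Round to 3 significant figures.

The CYP2C8 pathway (23% of clearance) rises to 5.9× activity: 0.23 × 5.9 = 1.357.
The CYP1A2 pathway (44% of clearance) is reduced to 0.26× activity: 0.44 × 0.26 = 0.1144.
Non-CYP routes (33%) are unchanged.
CL_new/CL_old = 1.357 + 0.1144 + 0.33 = 1.8014.
New steady-state concentration = 48.9 / 1.8014 = 27.1 ng/mL (concentration scales inversely with clearance).

27.1 ng/mL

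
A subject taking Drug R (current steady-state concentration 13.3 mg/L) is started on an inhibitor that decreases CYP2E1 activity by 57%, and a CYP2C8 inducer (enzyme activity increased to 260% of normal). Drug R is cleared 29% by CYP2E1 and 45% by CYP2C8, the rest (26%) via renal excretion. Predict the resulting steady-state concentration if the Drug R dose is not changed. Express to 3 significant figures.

8.55 mg/L

CYP2E1: 0.29 × 0.43 = 0.1247
CYP2C8: 0.45 × 2.6 = 1.17
Other: 0.26 (unchanged)
Relative clearance = 0.1247 + 1.17 + 0.26 = 1.5547.
Dividing the baseline by the relative clearance: 13.3 / 1.5547 = 8.55 mg/L.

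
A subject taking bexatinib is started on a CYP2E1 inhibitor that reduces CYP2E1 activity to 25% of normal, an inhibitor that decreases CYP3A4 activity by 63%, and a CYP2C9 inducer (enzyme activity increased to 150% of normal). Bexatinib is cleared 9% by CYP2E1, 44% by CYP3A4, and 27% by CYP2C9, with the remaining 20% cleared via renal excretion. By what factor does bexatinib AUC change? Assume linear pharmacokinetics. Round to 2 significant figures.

1.3

The CYP2E1 pathway (9% of clearance) is reduced to 0.25× activity: 0.09 × 0.25 = 0.0225.
The CYP3A4 pathway (44% of clearance) falls to 0.37× activity: 0.44 × 0.37 = 0.1628.
The CYP2C9 pathway (27% of clearance) rises to 1.5× activity: 0.27 × 1.5 = 0.405.
The remaining 20% of clearance is unaffected.
Relative clearance = 0.0225 + 0.1628 + 0.405 + 0.2 = 0.7903.
Net AUC ratio = 1 / 0.7903 = 1.3.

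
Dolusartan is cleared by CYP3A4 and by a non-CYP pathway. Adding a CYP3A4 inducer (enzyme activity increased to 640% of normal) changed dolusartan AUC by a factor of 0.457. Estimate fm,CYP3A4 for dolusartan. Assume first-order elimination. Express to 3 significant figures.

0.220

Let fm be the CYP3A4 fraction. New clearance relative to baseline = fm × 6.4 + (1 − fm).
AUC ratio = 1 / (new CL fraction), so new CL fraction = 1 / 0.457 = 2.188.
fm × 6.4 + 1 − fm = 2.188  ⇒  fm × (6.4 − 1) = 1.188  ⇒  fm = 0.220.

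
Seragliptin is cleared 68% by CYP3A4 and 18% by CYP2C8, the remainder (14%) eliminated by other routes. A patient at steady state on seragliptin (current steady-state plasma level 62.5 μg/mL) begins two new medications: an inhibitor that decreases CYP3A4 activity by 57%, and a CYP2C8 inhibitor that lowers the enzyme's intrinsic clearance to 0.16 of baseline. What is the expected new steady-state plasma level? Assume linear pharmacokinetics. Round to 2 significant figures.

CYP3A4: 0.68 × 0.43 = 0.2924
CYP2C8: 0.18 × 0.16 = 0.0288
Other: 0.14 (unchanged)
CL_new/CL_old = 0.2924 + 0.0288 + 0.14 = 0.4612.
New steady-state plasma level = 62.5 / 0.4612 = 1.4 × 10² μg/mL (concentration scales inversely with clearance).

1.4 × 10² μg/mL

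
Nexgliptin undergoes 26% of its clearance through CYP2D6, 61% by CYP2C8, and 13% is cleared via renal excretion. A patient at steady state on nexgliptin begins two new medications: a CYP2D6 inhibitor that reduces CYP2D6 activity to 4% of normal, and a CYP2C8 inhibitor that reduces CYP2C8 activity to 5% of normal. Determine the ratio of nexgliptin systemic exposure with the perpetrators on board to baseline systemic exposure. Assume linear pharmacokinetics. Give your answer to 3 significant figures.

5.85

CYP2D6: 0.26 × 0.04 = 0.0104
CYP2C8: 0.61 × 0.05 = 0.0305
Other: 0.13 (unchanged)
CL_new/CL_old = 0.0104 + 0.0305 + 0.13 = 0.1709.
Systemic exposure ∝ 1/CL: fold-change = 1 / 0.1709 = 5.85.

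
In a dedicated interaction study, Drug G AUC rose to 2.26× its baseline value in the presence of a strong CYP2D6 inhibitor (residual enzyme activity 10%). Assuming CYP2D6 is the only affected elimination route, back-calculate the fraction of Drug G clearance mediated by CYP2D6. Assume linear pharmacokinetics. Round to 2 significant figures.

0.62

Write x for the fraction cleared via CYP2D6. The observed AUC change means clearance fell to 1/2.26 = 0.4425 of baseline.
Setting x·0.1 + (1 − x) = 0.4425 and solving: x = (0.4425 − 1)/(0.1 − 1) = 0.62.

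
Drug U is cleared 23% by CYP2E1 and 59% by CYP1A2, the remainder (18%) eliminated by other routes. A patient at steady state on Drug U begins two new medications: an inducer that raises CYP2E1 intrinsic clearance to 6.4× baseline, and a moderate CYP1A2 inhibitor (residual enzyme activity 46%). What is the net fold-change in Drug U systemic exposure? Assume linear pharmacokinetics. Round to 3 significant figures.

CYP2E1: 0.23 × 6.4 = 1.472
CYP1A2: 0.59 × 0.46 = 0.2714
Other: 0.18 (unchanged)
New clearance relative to baseline: 1.472 + 0.2714 + 0.18 = 1.9234.
Net systemic exposure ratio = 1 / 1.9234 = 0.520.

0.520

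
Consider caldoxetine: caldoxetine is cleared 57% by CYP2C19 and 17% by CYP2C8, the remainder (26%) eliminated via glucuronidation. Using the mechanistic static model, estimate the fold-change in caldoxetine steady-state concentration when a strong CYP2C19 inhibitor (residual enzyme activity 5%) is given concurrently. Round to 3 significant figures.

CYP2C19: 0.57 × 0.05 = 0.0285
CYP2C8: 0.17 (unchanged)
Other: 0.26 (unchanged)
Relative clearance = 0.0285 + 0.17 + 0.26 = 0.4585.
Steady-state concentration is inversely proportional to clearance, so the fold-change is 1 / 0.4585 = 2.18.

2.18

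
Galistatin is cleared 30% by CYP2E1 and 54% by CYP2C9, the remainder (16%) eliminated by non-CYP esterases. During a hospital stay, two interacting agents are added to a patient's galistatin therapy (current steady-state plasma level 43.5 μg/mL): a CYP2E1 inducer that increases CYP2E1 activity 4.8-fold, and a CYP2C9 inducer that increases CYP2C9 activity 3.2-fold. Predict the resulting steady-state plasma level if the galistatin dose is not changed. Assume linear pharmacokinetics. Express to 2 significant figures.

The CYP2E1 pathway (30% of clearance) is boosted to 4.8× activity: 0.3 × 4.8 = 1.44.
The CYP2C9 pathway (54% of clearance) is boosted to 3.2× activity: 0.54 × 3.2 = 1.728.
Non-CYP routes (16%) are unchanged.
CL_new/CL_old = 1.44 + 1.728 + 0.16 = 3.328.
New steady-state plasma level = 43.5 / 3.328 = 13 μg/mL (concentration scales inversely with clearance).

13 μg/mL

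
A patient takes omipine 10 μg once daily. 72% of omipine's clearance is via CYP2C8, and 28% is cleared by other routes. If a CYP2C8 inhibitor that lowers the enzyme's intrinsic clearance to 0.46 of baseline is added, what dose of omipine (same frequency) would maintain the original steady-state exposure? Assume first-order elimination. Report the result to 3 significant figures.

6.11 μg

The CYP2C8 pathway (72% of clearance) falls to 0.46× activity: 0.72 × 0.46 = 0.3312.
The remaining 28% of clearance is unaffected.
Relative clearance = 0.3312 + 0.28 = 0.6112.
Exposure is unchanged when dose changes in proportion to clearance. New dose = 10 μg × 0.6112 = 6.11 μg.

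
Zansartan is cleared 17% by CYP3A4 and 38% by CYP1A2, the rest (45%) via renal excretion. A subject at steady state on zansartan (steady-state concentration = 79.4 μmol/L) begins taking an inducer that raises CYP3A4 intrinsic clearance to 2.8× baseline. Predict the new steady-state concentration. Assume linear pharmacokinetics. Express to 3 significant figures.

CYP3A4: 0.17 × 2.8 = 0.476
CYP1A2: 0.38 (unchanged)
Other: 0.45 (unchanged)
New clearance relative to baseline: 0.476 + 0.38 + 0.45 = 1.306.
New steady-state concentration = baseline ÷ relative clearance = 79.4 / 1.306 = 60.8 μmol/L.

60.8 μmol/L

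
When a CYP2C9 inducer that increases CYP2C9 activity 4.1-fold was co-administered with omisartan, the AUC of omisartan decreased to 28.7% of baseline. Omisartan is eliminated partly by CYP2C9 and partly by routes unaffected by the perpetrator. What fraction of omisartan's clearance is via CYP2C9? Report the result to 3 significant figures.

Let fm be the CYP2C9 fraction. New clearance relative to baseline = fm × 4.1 + (1 − fm).
AUC ratio = 1 / (new CL fraction), so new CL fraction = 1 / 0.287 = 3.484.
fm × 4.1 + 1 − fm = 3.484  ⇒  fm × (4.1 − 1) = 2.484  ⇒  fm = 0.801.

0.801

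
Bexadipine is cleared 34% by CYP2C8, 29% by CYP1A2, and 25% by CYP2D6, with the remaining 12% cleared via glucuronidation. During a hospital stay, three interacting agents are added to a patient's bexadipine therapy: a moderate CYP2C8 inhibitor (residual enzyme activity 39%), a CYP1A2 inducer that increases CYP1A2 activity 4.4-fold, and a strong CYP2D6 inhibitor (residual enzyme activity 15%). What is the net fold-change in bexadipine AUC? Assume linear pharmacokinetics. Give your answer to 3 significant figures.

The CYP2C8 pathway (34% of clearance) is reduced to 0.39× activity: 0.34 × 0.39 = 0.1326.
The CYP1A2 pathway (29% of clearance) is boosted to 4.4× activity: 0.29 × 4.4 = 1.276.
The CYP2D6 pathway (25% of clearance) is reduced to 0.15× activity: 0.25 × 0.15 = 0.0375.
Non-CYP routes (12%) are unchanged.
New clearance relative to baseline: 0.1326 + 1.276 + 0.0375 + 0.12 = 1.5661.
Net AUC ratio = 1 / 1.5661 = 0.639.

0.639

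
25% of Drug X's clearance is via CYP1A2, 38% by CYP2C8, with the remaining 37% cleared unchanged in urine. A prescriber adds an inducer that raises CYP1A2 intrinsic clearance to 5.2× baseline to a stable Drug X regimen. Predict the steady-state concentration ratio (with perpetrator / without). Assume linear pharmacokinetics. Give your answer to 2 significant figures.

The CYP1A2 pathway (25% of clearance) is boosted to 5.2× activity: 0.25 × 5.2 = 1.3.
CYP2C8 (38%) and the residual 37% are unaffected.
Relative clearance = 1.3 + 0.38 + 0.37 = 2.05.
Since steady-state concentration ∝ 1/CL, the ratio is 1 / 2.05 = 0.49.

0.49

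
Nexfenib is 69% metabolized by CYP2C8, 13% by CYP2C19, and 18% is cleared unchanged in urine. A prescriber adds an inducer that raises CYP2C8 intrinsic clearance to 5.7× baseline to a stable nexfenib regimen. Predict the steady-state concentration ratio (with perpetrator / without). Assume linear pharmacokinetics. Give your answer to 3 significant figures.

The CYP2C8 pathway (69% of clearance) is boosted to 5.7× activity: 0.69 × 5.7 = 3.933.
CYP2C19 (13%) and the residual 18% are unaffected.
Relative clearance = 3.933 + 0.13 + 0.18 = 4.243.
Steady-state concentration is inversely proportional to clearance, so the fold-change is 1 / 4.243 = 0.236.

0.236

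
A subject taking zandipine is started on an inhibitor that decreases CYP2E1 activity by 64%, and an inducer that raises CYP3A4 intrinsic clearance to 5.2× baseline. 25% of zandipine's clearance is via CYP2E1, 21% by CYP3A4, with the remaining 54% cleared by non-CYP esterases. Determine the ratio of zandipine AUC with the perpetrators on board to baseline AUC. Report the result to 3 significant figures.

0.581

The CYP2E1 pathway (25% of clearance) drops to 0.36× activity: 0.25 × 0.36 = 0.09.
The CYP3A4 pathway (21% of clearance) is boosted to 5.2× activity: 0.21 × 5.2 = 1.092.
The remaining 54% of clearance is unaffected.
Relative clearance = 0.09 + 1.092 + 0.54 = 1.722.
AUC ∝ 1/CL: fold-change = 1 / 1.722 = 0.581.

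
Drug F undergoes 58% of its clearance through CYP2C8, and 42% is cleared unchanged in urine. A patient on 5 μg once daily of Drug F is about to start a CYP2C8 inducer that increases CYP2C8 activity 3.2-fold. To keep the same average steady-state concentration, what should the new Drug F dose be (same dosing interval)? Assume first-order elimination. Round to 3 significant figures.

11.4 μg

CYP2C8: 0.58 × 3.2 = 1.856
Other: 0.42 (unchanged)
Relative clearance = 1.856 + 0.42 = 2.276.
To maintain the same steady-state level, dose must scale with clearance: new dose = 5 × 2.276 = 11.4 μg.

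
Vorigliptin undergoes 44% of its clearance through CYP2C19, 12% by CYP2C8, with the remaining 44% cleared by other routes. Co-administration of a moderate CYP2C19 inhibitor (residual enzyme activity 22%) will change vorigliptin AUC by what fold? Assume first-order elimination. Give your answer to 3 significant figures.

1.52

CYP2C19: 0.44 × 0.22 = 0.0968
CYP2C8: 0.12 (unchanged)
Other: 0.44 (unchanged)
New clearance relative to baseline: 0.0968 + 0.12 + 0.44 = 0.6568.
Since AUC ∝ 1/CL, the ratio is 1 / 0.6568 = 1.52.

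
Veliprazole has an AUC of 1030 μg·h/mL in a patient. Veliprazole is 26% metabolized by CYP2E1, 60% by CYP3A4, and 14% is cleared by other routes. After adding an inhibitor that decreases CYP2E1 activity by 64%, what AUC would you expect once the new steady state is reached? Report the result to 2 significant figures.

CYP2E1: 0.26 × 0.36 = 0.0936
CYP3A4: 0.6 (unchanged)
Other: 0.14 (unchanged)
New clearance relative to baseline: 0.0936 + 0.6 + 0.14 = 0.8336.
With dosing unchanged, AUC scales as 1/CL: 1030 / 0.8336 = 1.2 × 10³ μg·h/mL.

1.2 × 10³ μg·h/mL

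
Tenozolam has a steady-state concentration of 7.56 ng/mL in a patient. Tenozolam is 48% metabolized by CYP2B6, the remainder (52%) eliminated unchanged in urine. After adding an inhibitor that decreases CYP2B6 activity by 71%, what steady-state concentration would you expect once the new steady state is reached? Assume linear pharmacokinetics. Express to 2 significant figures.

The CYP2B6 pathway (48% of clearance) drops to 0.29× activity: 0.48 × 0.29 = 0.1392.
The remaining 52% of clearance is unaffected.
Relative clearance = 0.1392 + 0.52 = 0.6592.
With dosing unchanged, steady-state concentration scales as 1/CL: 7.56 / 0.6592 = 11 ng/mL.

11 ng/mL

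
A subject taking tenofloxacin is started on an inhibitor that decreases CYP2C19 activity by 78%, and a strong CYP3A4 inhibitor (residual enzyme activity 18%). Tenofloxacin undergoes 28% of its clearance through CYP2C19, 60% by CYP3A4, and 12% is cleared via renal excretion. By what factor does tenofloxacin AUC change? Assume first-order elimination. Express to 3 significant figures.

3.45

CYP2C19: 0.28 × 0.22 = 0.0616
CYP3A4: 0.6 × 0.18 = 0.108
Other: 0.12 (unchanged)
Relative clearance = 0.0616 + 0.108 + 0.12 = 0.2896.
AUC ∝ 1/CL: fold-change = 1 / 0.2896 = 3.45.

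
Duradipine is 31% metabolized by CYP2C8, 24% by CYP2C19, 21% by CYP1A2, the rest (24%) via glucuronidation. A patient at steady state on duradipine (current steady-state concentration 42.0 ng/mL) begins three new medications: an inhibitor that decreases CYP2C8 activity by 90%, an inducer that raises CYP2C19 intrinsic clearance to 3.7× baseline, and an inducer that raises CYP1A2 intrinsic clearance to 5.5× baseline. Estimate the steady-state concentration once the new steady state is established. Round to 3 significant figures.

18.2 ng/mL

The CYP2C8 pathway (31% of clearance) falls to 0.1× activity: 0.31 × 0.1 = 0.031.
The CYP2C19 pathway (24% of clearance) increases to 3.7× activity: 0.24 × 3.7 = 0.888.
The CYP1A2 pathway (21% of clearance) rises to 5.5× activity: 0.21 × 5.5 = 1.155.
The remaining 24% of clearance is unaffected.
CL_new/CL_old = 0.031 + 0.888 + 1.155 + 0.24 = 2.314.
Dividing the baseline by the relative clearance: 42.0 / 2.314 = 18.2 ng/mL.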